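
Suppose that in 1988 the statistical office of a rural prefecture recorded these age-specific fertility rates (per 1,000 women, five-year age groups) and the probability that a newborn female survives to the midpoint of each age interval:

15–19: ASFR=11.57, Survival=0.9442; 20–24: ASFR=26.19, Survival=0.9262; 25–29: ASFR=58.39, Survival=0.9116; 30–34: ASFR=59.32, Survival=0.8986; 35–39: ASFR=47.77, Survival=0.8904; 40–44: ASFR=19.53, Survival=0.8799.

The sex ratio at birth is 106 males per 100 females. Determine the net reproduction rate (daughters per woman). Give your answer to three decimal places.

0.489

Proportion female at birth = 100 / (100 + 106) = 0.48544.
Survival-weighted fertility by age (5·fₓ·Sₓ):
  15–19: 5 × 11.57/1000 × 0.9442 = 0.05462
  20–24: 5 × 26.19/1000 × 0.9262 = 0.12129
  25–29: 5 × 58.39/1000 × 0.9116 = 0.26614
  30–34: 5 × 59.32/1000 × 0.8986 = 0.26652
  35–39: 5 × 47.77/1000 × 0.8904 = 0.21267
  40–44: 5 × 19.53/1000 × 0.8799 = 0.08592
Sum = 1.00716
NRR = 0.48544 × 1.00716 = 0.48892
With NRR below 1 the population is below replacement fertility.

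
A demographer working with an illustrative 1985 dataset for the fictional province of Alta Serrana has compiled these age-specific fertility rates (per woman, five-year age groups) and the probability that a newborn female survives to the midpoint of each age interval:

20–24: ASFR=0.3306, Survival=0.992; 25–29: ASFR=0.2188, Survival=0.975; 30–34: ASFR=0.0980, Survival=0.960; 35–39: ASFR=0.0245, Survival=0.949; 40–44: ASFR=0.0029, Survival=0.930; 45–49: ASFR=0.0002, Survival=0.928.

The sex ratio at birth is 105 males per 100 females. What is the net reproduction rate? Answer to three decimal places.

1.613

Proportion female at birth = 100 / (100 + 105) = 0.48780.
Each age group contributes 5 × ASFR × survival:
  20–24: 5 × 0.3306 × 0.992 = 1.63978
  25–29: 5 × 0.2188 × 0.975 = 1.06665
  30–34: 5 × 0.0980 × 0.960 = 0.47040
  35–39: 5 × 0.0245 × 0.949 = 0.11625
  40–44: 5 × 0.0029 × 0.930 = 0.01349
  45–49: 5 × 0.0002 × 0.928 = 0.00093
Sum = 3.30750
NRR = 0.48780 × 3.30750 = 1.61340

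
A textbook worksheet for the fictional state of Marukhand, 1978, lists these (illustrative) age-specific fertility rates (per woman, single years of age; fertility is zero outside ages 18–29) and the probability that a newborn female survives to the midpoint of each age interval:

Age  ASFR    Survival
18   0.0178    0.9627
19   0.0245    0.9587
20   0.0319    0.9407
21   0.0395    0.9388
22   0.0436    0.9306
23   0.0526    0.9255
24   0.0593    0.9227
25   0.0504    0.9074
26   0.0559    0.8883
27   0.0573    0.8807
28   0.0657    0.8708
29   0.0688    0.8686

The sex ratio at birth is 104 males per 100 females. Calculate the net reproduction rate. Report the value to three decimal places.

0.252

Proportion female at birth = 100 / (100 + 104) = 0.49020.
Per-age-group product (1 × ASFR × survival probability):
  18: 1 × 0.0178 × 0.9627 = 0.01714
  19: 1 × 0.0245 × 0.9587 = 0.02349
  20: 1 × 0.0319 × 0.9407 = 0.03001
  21: 1 × 0.0395 × 0.9388 = 0.03708
  22: 1 × 0.0436 × 0.9306 = 0.04057
  23: 1 × 0.0526 × 0.9255 = 0.04868
  24: 1 × 0.0593 × 0.9227 = 0.05472
  25: 1 × 0.0504 × 0.9074 = 0.04573
  26: 1 × 0.0559 × 0.8883 = 0.04966
  27: 1 × 0.0573 × 0.8807 = 0.05046
  28: 1 × 0.0657 × 0.8708 = 0.05721
  29: 1 × 0.0688 × 0.8686 = 0.05976
Sum = 0.51451
NRR = 0.49020 × 0.51451 = 0.25221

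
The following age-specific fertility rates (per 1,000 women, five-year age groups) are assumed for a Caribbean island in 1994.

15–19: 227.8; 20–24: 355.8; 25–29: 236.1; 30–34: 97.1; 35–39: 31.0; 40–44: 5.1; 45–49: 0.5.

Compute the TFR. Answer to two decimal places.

4.77

Sum of ASFRs = 227.8 + 355.8 + 236.1 + 97.1 + 31.0 + 5.1 + 0.5 = 953.4
TFR = 5 × 953.4 / 1000 = 4.767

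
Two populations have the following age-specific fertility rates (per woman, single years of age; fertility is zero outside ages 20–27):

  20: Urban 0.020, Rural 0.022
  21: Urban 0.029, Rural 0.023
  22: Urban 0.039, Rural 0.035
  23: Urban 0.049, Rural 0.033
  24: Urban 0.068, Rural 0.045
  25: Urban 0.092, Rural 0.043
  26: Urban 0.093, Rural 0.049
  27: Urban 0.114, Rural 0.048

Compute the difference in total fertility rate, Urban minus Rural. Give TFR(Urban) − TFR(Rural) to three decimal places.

Urban:
  Sum of ASFRs = 0.020 + 0.029 + 0.039 + 0.049 + 0.068 + 0.092 + 0.093 + 0.114 = 0.504
  TFR = 0.504
Rural:
  Sum of ASFRs = 0.022 + 0.023 + 0.035 + 0.033 + 0.045 + 0.043 + 0.049 + 0.048 = 0.298
  TFR = 0.298
Difference = 0.504 − 0.298 = 0.206

0.206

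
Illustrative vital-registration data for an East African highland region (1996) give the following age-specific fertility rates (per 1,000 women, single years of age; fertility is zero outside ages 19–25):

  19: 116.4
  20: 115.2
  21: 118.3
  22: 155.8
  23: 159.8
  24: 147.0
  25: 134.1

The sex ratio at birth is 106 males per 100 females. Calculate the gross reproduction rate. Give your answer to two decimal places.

Proportion female at birth = 100 / (100 + 106) = 0.48544.
Sum of ASFRs = 116.4 + 115.2 + 118.3 + 155.8 + 159.8 + 147.0 + 134.1 = 946.6
TFR = 946.6 / 1000 = 0.9466
GRR = 0.48544 × 0.9466 = 0.45952

0.46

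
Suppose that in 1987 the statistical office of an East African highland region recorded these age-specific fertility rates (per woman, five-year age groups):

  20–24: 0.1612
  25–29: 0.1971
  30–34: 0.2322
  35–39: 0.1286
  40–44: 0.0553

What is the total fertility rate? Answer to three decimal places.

3.872

Sum of ASFRs = 0.1612 + 0.1971 + 0.2322 + 0.1286 + 0.0553 = 0.7744
TFR = 5 × 0.7744 = 3.872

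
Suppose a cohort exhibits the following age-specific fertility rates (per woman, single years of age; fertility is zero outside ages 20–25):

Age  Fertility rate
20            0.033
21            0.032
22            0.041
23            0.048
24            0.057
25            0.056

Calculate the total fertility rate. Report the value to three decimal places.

Sum of ASFRs = 0.033 + 0.032 + 0.041 + 0.048 + 0.057 + 0.056 = 0.267
TFR = 0.267

0.267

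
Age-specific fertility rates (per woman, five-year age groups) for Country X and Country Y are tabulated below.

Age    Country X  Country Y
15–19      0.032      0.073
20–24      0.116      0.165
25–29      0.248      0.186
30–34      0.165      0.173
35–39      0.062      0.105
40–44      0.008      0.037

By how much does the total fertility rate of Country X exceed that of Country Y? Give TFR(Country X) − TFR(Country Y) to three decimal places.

Country X:
  Sum of ASFRs = 0.032 + 0.116 + 0.248 + 0.165 + 0.062 + 0.008 = 0.631
  TFR = 5 × 0.631 = 3.155
Country Y:
  Sum of ASFRs = 0.073 + 0.165 + 0.186 + 0.173 + 0.105 + 0.037 = 0.739
  TFR = 5 × 0.739 = 3.695
Difference = 3.155 − 3.695 = -0.54

-0.540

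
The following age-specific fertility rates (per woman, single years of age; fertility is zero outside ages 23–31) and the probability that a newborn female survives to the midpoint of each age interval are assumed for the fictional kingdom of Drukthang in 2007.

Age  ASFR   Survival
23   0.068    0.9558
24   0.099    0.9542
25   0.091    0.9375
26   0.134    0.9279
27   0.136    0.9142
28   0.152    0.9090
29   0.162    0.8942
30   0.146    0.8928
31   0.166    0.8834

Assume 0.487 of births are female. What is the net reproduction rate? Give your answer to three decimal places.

0.513

Proportion female at birth = 0.487.
Each age group contributes 1 × ASFR × survival:
  23: 1 × 0.068 × 0.9558 = 0.06499
  24: 1 × 0.099 × 0.9542 = 0.09447
  25: 1 × 0.091 × 0.9375 = 0.08531
  26: 1 × 0.134 × 0.9279 = 0.12434
  27: 1 × 0.136 × 0.9142 = 0.12433
  28: 1 × 0.152 × 0.9090 = 0.13817
  29: 1 × 0.162 × 0.8942 = 0.14486
  30: 1 × 0.146 × 0.8928 = 0.13035
  31: 1 × 0.166 × 0.8834 = 0.14664
Sum = 1.05346
NRR = 0.487 × 1.05346 = 0.51304
An NRR under 1 implies long-run decline under these rates.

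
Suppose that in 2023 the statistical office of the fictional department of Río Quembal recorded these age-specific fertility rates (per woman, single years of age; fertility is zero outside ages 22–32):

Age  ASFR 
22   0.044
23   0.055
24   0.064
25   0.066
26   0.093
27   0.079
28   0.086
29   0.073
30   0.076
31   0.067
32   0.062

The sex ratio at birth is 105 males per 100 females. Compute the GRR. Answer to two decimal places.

0.37

Proportion female at birth = 100 / (100 + 105) = 0.48780.
Sum of ASFRs = 0.044 + 0.055 + 0.064 + 0.066 + 0.093 + 0.079 + 0.086 + 0.073 + 0.076 + 0.067 + 0.062 = 0.765
TFR = 0.765
GRR = 0.48780 × 0.765 = 0.37317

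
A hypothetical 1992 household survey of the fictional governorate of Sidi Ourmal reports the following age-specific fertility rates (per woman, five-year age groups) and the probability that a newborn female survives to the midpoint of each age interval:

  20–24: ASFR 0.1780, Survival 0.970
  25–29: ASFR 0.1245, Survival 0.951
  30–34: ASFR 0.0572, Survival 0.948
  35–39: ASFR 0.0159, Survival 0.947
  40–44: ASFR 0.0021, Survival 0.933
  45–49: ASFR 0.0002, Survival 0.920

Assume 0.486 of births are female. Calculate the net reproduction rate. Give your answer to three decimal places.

Proportion female at birth = 0.486.
Per-age-group product (5 × ASFR × survival probability):
  20–24: 5 × 0.1780 × 0.970 = 0.86330
  25–29: 5 × 0.1245 × 0.951 = 0.59200
  30–34: 5 × 0.0572 × 0.948 = 0.27113
  35–39: 5 × 0.0159 × 0.947 = 0.07529
  40–44: 5 × 0.0021 × 0.933 = 0.00980
  45–49: 5 × 0.0002 × 0.920 = 0.00092
Sum = 1.81244
NRR = 0.486 × 1.81244 = 0.88085
NRR < 1, so the cohort does not fully replace itself.

0.881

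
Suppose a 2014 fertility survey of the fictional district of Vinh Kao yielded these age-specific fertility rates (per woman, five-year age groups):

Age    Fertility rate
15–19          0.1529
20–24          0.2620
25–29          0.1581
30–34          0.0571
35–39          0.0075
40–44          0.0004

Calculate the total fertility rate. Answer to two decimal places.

3.19

Sum of ASFRs = 0.1529 + 0.2620 + 0.1581 + 0.0571 + 0.0075 + 0.0004 = 0.6380
TFR = 5 × 0.6380 = 3.19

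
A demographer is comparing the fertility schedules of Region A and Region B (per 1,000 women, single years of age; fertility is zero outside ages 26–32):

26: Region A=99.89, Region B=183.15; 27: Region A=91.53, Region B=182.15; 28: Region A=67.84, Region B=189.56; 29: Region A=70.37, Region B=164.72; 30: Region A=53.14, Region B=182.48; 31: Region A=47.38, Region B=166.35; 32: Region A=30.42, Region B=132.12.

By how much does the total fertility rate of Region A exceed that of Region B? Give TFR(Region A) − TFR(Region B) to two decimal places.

-0.74

Region A:
  Sum of ASFRs = 99.89 + 91.53 + 67.84 + 70.37 + 53.14 + 47.38 + 30.42 = 460.57
  TFR = 460.57 / 1000 = 0.46057
Region B:
  Sum of ASFRs = 183.15 + 182.15 + 189.56 + 164.72 + 182.48 + 166.35 + 132.12 = 1200.53
  TFR = 1200.53 / 1000 = 1.20053
Difference = 0.46057 − 1.20053 = -0.73996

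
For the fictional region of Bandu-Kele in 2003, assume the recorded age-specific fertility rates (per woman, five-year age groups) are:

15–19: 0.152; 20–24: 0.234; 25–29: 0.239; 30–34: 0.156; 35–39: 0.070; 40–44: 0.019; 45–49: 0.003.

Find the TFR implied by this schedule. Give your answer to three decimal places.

Sum of ASFRs = 0.152 + 0.234 + 0.239 + 0.156 + 0.070 + 0.019 + 0.003 = 0.873
TFR = 5 × 0.873 = 4.365

4.365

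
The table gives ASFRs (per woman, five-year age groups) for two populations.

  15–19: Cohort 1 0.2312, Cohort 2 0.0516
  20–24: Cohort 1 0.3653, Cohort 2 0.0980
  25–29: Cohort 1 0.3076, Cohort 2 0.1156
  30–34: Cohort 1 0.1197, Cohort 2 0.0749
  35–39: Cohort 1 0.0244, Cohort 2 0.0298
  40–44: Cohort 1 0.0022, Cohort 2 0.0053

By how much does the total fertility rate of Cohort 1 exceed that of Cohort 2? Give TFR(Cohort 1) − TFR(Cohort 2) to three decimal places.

Cohort 1:
  Sum of ASFRs = 0.2312 + 0.3653 + 0.3076 + 0.1197 + 0.0244 + 0.0022 = 1.0504
  TFR = 5 × 1.0504 = 5.252
Cohort 2:
  Sum of ASFRs = 0.0516 + 0.0980 + 0.1156 + 0.0749 + 0.0298 + 0.0053 = 0.3752
  TFR = 5 × 0.3752 = 1.876
Difference = 5.252 − 1.876 = 3.376

3.376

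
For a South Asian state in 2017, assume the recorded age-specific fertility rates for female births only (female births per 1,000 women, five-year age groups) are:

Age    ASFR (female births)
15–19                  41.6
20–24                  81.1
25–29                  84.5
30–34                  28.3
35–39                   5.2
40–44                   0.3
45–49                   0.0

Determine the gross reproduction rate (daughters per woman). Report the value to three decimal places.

1.205

Sum of female ASFRs = 41.6 + 81.1 + 84.5 + 28.3 + 5.2 + 0.3 + 0.0 = 241.0
GRR = 5 × 241.0 / 1000 = 1.205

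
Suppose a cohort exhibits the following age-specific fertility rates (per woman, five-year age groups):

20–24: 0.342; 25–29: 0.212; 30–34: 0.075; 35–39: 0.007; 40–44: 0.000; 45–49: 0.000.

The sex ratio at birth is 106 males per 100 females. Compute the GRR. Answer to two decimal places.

1.54

Proportion female at birth = 100 / (100 + 106) = 0.48544.
Sum of ASFRs = 0.342 + 0.212 + 0.075 + 0.007 + 0.000 + 0.000 = 0.636
TFR = 5 × 0.636 = 3.18
GRR = 0.48544 × 3.18 = 1.54370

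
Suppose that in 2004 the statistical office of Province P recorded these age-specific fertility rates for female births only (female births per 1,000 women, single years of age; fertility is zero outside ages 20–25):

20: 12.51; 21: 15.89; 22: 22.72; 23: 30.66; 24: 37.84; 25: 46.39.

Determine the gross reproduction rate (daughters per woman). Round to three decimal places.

0.166

Sum of female ASFRs = 12.51 + 15.89 + 22.72 + 30.66 + 37.84 + 46.39 = 166.01
GRR = 166.01 / 1000 = 0.16601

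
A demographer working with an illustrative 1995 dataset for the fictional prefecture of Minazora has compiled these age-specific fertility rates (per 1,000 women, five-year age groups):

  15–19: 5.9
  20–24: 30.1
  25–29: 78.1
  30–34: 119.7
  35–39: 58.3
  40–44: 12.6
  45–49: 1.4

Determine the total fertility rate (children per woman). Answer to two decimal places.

1.53

Sum of ASFRs = 5.9 + 30.1 + 78.1 + 119.7 + 58.3 + 12.6 + 1.4 = 306.1
TFR = 5 × 306.1 / 1000 = 1.5305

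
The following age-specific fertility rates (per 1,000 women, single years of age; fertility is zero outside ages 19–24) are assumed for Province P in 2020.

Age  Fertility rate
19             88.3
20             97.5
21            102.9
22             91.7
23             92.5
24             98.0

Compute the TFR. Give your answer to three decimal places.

Sum of ASFRs = 88.3 + 97.5 + 102.9 + 91.7 + 92.5 + 98.0 = 570.9
TFR = 570.9 / 1000 = 0.5709

0.571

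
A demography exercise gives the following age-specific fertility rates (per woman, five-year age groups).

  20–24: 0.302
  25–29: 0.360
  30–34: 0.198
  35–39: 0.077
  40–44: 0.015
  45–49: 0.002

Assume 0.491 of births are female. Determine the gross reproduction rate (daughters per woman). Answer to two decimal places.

2.34

Proportion female at birth = 0.491.
Sum of ASFRs = 0.302 + 0.360 + 0.198 + 0.077 + 0.015 + 0.002 = 0.954
TFR = 5 × 0.954 = 4.77
GRR = 0.491 × 4.77 = 2.34207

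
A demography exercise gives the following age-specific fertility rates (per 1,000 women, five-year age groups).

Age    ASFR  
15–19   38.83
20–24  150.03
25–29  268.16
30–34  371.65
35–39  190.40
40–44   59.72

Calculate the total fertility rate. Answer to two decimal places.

5.39

Sum of ASFRs = 38.83 + 150.03 + 268.16 + 371.65 + 190.40 + 59.72 = 1078.79
TFR = 5 × 1078.79 / 1000 = 5.39395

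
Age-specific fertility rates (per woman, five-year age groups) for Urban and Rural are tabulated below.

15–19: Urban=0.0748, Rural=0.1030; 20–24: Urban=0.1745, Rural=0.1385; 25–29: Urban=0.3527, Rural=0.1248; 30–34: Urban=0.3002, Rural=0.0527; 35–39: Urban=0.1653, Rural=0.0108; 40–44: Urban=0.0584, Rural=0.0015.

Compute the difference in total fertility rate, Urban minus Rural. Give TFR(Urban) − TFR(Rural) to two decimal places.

3.47

Urban:
  Sum of ASFRs = 0.0748 + 0.1745 + 0.3527 + 0.3002 + 0.1653 + 0.0584 = 1.1259
  TFR = 5 × 1.1259 = 5.6295
Rural:
  Sum of ASFRs = 0.1030 + 0.1385 + 0.1248 + 0.0527 + 0.0108 + 0.0015 = 0.4313
  TFR = 5 × 0.4313 = 2.1565
Difference = 5.6295 − 2.1565 = 3.473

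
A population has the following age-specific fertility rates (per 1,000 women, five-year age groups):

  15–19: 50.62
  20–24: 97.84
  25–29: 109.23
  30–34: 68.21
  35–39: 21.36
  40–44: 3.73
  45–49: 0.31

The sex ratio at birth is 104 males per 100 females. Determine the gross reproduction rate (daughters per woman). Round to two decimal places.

0.86

Proportion female at birth = 100 / (100 + 104) = 0.49020.
Sum of ASFRs = 50.62 + 97.84 + 109.23 + 68.21 + 21.36 + 3.73 + 0.31 = 351.30
TFR = 5 × 351.30 / 1000 = 1.7565
GRR = 0.49020 × 1.7565 = 0.86104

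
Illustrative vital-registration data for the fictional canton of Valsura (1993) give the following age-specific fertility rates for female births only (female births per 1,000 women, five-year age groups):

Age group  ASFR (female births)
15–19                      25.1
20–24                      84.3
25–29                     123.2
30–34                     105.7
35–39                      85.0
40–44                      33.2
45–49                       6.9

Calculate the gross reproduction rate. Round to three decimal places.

2.317

Sum of female ASFRs = 25.1 + 84.3 + 123.2 + 105.7 + 85.0 + 33.2 + 6.9 = 463.4
GRR = 5 × 463.4 / 1000 = 2.317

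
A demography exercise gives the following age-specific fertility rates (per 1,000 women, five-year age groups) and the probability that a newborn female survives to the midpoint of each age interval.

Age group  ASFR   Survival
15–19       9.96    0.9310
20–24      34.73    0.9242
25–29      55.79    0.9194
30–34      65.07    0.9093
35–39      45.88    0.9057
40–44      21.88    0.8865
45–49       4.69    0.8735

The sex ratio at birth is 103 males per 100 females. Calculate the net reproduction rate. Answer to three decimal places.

0.534

Proportion female at birth = 100 / (100 + 103) = 0.49261.
Weighting each age-specific rate by interval width and survival:
  15–19: 5 × 9.96/1000 × 0.9310 = 0.04636
  20–24: 5 × 34.73/1000 × 0.9242 = 0.16049
  25–29: 5 × 55.79/1000 × 0.9194 = 0.25647
  30–34: 5 × 65.07/1000 × 0.9093 = 0.29584
  35–39: 5 × 45.88/1000 × 0.9057 = 0.20777
  40–44: 5 × 21.88/1000 × 0.8865 = 0.09698
  45–49: 5 × 4.69/1000 × 0.8735 = 0.02048
Sum = 1.08439
NRR = 0.49261 × 1.08439 = 0.53418
With NRR below 1 the population is below replacement fertility.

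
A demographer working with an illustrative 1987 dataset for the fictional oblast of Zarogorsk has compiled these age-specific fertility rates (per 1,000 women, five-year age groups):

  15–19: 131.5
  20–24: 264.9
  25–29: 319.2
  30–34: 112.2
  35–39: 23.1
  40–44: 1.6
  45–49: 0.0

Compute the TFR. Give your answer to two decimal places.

Sum of ASFRs = 131.5 + 264.9 + 319.2 + 112.2 + 23.1 + 1.6 + 0.0 = 852.5
TFR = 5 × 852.5 / 1000 = 4.2625

4.26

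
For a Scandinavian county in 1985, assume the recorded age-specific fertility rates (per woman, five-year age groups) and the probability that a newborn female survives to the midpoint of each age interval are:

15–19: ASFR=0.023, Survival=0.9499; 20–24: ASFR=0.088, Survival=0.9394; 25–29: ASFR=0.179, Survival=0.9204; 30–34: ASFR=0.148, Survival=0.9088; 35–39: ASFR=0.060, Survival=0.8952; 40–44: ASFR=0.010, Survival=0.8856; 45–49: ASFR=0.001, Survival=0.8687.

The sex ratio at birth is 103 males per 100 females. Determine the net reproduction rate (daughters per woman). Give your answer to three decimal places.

Proportion female at birth = 100 / (100 + 103) = 0.49261.
Per-age-group product (5 × ASFR × survival probability):
  15–19: 5 × 0.023 × 0.9499 = 0.10924
  20–24: 5 × 0.088 × 0.9394 = 0.41334
  25–29: 5 × 0.179 × 0.9204 = 0.82376
  30–34: 5 × 0.148 × 0.9088 = 0.67251
  35–39: 5 × 0.060 × 0.8952 = 0.26856
  40–44: 5 × 0.010 × 0.8856 = 0.04428
  45–49: 5 × 0.001 × 0.8687 = 0.00434
Sum = 2.33603
NRR = 0.49261 × 2.33603 = 1.15075

1.151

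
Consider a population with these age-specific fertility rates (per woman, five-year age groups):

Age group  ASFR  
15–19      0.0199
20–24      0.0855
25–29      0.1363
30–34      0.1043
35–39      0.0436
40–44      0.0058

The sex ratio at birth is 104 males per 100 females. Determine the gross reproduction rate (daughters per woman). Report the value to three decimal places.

Proportion female at birth = 100 / (100 + 104) = 0.49020.
Sum of ASFRs = 0.0199 + 0.0855 + 0.1363 + 0.1043 + 0.0436 + 0.0058 = 0.3954
TFR = 5 × 0.3954 = 1.977
GRR = 0.49020 × 1.977 = 0.96913

0.969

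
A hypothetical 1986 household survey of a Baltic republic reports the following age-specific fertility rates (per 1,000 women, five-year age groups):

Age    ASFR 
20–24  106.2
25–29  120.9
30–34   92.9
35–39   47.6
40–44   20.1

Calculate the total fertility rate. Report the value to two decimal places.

1.94

Sum of ASFRs = 106.2 + 120.9 + 92.9 + 47.6 + 20.1 = 387.7
TFR = 5 × 387.7 / 1000 = 1.9385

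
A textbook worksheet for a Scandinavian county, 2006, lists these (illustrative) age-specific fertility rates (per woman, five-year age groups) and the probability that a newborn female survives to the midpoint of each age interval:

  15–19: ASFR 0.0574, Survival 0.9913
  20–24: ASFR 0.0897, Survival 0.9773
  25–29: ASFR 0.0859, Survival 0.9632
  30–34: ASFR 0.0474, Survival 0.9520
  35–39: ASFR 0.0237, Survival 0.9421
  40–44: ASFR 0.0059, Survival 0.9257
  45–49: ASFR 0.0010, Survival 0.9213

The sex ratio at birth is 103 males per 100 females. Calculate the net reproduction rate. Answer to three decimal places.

0.742

Proportion female at birth = 100 / (100 + 103) = 0.49261.
Per-age-group product (5 × ASFR × survival probability):
  15–19: 5 × 0.0574 × 0.9913 = 0.28450
  20–24: 5 × 0.0897 × 0.9773 = 0.43832
  25–29: 5 × 0.0859 × 0.9632 = 0.41369
  30–34: 5 × 0.0474 × 0.9520 = 0.22562
  35–39: 5 × 0.0237 × 0.9421 = 0.11164
  40–44: 5 × 0.0059 × 0.9257 = 0.02731
  45–49: 5 × 0.0010 × 0.9213 = 0.00461
Sum = 1.50569
NRR = 0.49261 × 1.50569 = 0.74172
An NRR under 1 implies long-run decline under these rates.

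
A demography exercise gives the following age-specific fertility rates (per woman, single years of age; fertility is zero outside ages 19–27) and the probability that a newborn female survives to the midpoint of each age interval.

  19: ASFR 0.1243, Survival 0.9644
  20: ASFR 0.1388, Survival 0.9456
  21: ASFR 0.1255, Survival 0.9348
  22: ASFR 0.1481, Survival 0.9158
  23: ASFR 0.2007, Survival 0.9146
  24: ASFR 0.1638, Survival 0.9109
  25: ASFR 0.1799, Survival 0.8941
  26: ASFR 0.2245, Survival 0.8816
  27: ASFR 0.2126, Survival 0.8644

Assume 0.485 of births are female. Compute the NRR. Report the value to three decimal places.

Proportion female at birth = 0.485.
Weighting each age-specific rate by interval width and survival:
  19: 1 × 0.1243 × 0.9644 = 0.11987
  20: 1 × 0.1388 × 0.9456 = 0.13125
  21: 1 × 0.1255 × 0.9348 = 0.11732
  22: 1 × 0.1481 × 0.9158 = 0.13563
  23: 1 × 0.2007 × 0.9146 = 0.18356
  24: 1 × 0.1638 × 0.9109 = 0.14921
  25: 1 × 0.1799 × 0.8941 = 0.16085
  26: 1 × 0.2245 × 0.8816 = 0.19792
  27: 1 × 0.2126 × 0.8644 = 0.18377
Sum = 1.37938
NRR = 0.485 × 1.37938 = 0.66900
An NRR under 1 implies long-run decline under these rates.

0.669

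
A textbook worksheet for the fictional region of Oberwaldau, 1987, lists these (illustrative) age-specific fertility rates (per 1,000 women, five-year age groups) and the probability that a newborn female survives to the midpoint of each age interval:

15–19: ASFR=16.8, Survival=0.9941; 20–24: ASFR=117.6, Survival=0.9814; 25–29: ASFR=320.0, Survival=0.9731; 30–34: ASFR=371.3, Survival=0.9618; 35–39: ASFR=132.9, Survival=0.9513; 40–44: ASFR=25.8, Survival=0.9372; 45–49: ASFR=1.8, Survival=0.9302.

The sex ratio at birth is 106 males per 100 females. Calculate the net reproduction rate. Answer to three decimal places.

2.313

Proportion female at birth = 100 / (100 + 106) = 0.48544.
Weighting each age-specific rate by interval width and survival:
  15–19: 5 × 16.8/1000 × 0.9941 = 0.08350
  20–24: 5 × 117.6/1000 × 0.9814 = 0.57706
  25–29: 5 × 320.0/1000 × 0.9731 = 1.55696
  30–34: 5 × 371.3/1000 × 0.9618 = 1.78558
  35–39: 5 × 132.9/1000 × 0.9513 = 0.63214
  40–44: 5 × 25.8/1000 × 0.9372 = 0.12090
  45–49: 5 × 1.8/1000 × 0.9302 = 0.00837
Sum = 4.76451
NRR = 0.48544 × 4.76451 = 2.31288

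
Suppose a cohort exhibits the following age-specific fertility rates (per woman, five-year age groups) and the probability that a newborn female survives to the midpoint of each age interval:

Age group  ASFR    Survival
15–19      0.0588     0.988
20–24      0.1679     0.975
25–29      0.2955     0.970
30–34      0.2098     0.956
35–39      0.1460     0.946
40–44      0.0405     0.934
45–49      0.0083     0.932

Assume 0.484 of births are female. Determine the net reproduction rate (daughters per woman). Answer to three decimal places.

2.160

Proportion female at birth = 0.484.
Per-age-group product (5 × ASFR × survival probability):
  15–19: 5 × 0.0588 × 0.988 = 0.29047
  20–24: 5 × 0.1679 × 0.975 = 0.81851
  25–29: 5 × 0.2955 × 0.970 = 1.43318
  30–34: 5 × 0.2098 × 0.956 = 1.00284
  35–39: 5 × 0.1460 × 0.946 = 0.69058
  40–44: 5 × 0.0405 × 0.934 = 0.18914
  45–49: 5 × 0.0083 × 0.932 = 0.03868
Sum = 4.46340
NRR = 0.484 × 4.46340 = 2.16029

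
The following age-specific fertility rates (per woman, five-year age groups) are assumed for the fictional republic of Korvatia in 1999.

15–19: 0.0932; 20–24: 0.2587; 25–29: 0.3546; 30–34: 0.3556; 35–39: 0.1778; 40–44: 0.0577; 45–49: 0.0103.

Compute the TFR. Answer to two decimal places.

Sum of ASFRs = 0.0932 + 0.2587 + 0.3546 + 0.3556 + 0.1778 + 0.0577 + 0.0103 = 1.3079
TFR = 5 × 1.3079 = 6.5395

6.54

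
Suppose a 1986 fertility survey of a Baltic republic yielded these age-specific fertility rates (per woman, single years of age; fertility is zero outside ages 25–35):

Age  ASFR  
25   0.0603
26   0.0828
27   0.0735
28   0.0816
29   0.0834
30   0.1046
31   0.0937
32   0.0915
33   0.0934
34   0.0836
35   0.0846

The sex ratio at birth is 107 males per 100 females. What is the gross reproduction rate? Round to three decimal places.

Proportion female at birth = 100 / (100 + 107) = 0.48309.
Sum of ASFRs = 0.0603 + 0.0828 + 0.0735 + 0.0816 + 0.0834 + 0.1046 + 0.0937 + 0.0915 + 0.0934 + 0.0836 + 0.0846 = 0.9330
TFR = 0.933
GRR = 0.48309 × 0.933 = 0.45072

0.451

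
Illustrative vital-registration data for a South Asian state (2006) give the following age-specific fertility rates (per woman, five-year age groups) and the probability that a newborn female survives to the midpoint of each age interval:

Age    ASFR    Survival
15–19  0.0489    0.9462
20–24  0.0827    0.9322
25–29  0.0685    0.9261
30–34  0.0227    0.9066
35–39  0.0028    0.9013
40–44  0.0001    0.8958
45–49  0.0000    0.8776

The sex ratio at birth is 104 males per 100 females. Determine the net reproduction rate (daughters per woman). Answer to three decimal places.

0.515

Proportion female at birth = 100 / (100 + 104) = 0.49020.
Per-age-group product (5 × ASFR × survival probability):
  15–19: 5 × 0.0489 × 0.9462 = 0.23135
  20–24: 5 × 0.0827 × 0.9322 = 0.38546
  25–29: 5 × 0.0685 × 0.9261 = 0.31719
  30–34: 5 × 0.0227 × 0.9066 = 0.10290
  35–39: 5 × 0.0028 × 0.9013 = 0.01262
  40–44: 5 × 0.0001 × 0.8958 = 0.00045
  45–49: 5 × 0.0000 × 0.8776 = 0.00000
Sum = 1.04997
NRR = 0.49020 × 1.04997 = 0.51470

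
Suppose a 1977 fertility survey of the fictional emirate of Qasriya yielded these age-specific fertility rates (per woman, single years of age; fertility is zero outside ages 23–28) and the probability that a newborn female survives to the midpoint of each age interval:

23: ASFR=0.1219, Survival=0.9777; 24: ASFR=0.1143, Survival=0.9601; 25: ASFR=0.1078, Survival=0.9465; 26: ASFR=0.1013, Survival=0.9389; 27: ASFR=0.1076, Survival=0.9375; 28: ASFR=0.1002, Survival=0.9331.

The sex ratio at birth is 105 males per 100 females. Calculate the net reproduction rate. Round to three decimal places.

Proportion female at birth = 100 / (100 + 105) = 0.48780.
Survival-weighted fertility by age (1·fₓ·Sₓ):
  23: 1 × 0.1219 × 0.9777 = 0.11918
  24: 1 × 0.1143 × 0.9601 = 0.10974
  25: 1 × 0.1078 × 0.9465 = 0.10203
  26: 1 × 0.1013 × 0.9389 = 0.09511
  27: 1 × 0.1076 × 0.9375 = 0.10088
  28: 1 × 0.1002 × 0.9331 = 0.09350
Sum = 0.62044
NRR = 0.48780 × 0.62044 = 0.30265

0.303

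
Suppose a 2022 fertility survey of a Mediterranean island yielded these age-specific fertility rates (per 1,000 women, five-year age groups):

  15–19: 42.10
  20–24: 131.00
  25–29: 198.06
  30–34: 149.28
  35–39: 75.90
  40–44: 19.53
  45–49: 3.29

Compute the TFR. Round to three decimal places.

Sum of ASFRs = 42.10 + 131.00 + 198.06 + 149.28 + 75.90 + 19.53 + 3.29 = 619.16
TFR = 5 × 619.16 / 1000 = 3.0958

3.096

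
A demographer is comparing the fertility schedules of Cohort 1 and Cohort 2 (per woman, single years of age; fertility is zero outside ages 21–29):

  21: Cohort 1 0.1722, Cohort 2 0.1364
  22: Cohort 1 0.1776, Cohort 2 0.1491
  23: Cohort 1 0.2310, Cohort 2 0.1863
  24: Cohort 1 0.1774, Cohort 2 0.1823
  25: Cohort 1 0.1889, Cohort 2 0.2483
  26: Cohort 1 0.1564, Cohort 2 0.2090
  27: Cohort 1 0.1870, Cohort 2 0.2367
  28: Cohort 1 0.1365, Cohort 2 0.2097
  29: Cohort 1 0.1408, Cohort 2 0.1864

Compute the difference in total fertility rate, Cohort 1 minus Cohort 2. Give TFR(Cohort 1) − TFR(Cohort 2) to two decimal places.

-0.18

Cohort 1:
  Sum of ASFRs = 0.1722 + 0.1776 + 0.2310 + 0.1774 + 0.1889 + 0.1564 + 0.1870 + 0.1365 + 0.1408 = 1.5678
  TFR = 1.5678
Cohort 2:
  Sum of ASFRs = 0.1364 + 0.1491 + 0.1863 + 0.1823 + 0.2483 + 0.2090 + 0.2367 + 0.2097 + 0.1864 = 1.7442
  TFR = 1.7442
Difference = 1.5678 − 1.7442 = -0.1764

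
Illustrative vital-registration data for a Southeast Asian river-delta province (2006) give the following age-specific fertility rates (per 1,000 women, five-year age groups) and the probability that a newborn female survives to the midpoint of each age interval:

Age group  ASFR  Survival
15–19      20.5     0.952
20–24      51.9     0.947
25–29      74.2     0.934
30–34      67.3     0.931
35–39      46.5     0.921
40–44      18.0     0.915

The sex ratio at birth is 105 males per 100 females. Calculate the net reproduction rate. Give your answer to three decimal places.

Proportion female at birth = 100 / (100 + 105) = 0.48780.
Weighting each age-specific rate by interval width and survival:
  15–19: 5 × 20.5/1000 × 0.952 = 0.09758
  20–24: 5 × 51.9/1000 × 0.947 = 0.24575
  25–29: 5 × 74.2/1000 × 0.934 = 0.34651
  30–34: 5 × 67.3/1000 × 0.931 = 0.31328
  35–39: 5 × 46.5/1000 × 0.921 = 0.21413
  40–44: 5 × 18.0/1000 × 0.915 = 0.08235
Sum = 1.29960
NRR = 0.48780 × 1.29960 = 0.63394

0.634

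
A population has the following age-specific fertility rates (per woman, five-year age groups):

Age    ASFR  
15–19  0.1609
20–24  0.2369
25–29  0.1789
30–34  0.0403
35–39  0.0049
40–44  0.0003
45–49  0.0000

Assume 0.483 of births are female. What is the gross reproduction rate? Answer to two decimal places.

1.50

Proportion female at birth = 0.483.
Sum of ASFRs = 0.1609 + 0.2369 + 0.1789 + 0.0403 + 0.0049 + 0.0003 + 0.0000 = 0.6222
TFR = 5 × 0.6222 = 3.111
GRR = 0.483 × 3.111 = 1.50261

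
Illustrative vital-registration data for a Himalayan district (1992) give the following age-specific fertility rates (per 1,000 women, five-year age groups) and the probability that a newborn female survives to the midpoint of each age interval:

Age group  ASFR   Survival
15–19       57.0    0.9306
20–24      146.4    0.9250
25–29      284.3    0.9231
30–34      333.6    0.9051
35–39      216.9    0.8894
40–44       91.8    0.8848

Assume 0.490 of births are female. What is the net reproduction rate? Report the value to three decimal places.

2.516

Proportion female at birth = 0.490.
Weighting each age-specific rate by interval width and survival:
  15–19: 5 × 57.0/1000 × 0.9306 = 0.26522
  20–24: 5 × 146.4/1000 × 0.9250 = 0.67710
  25–29: 5 × 284.3/1000 × 0.9231 = 1.31219
  30–34: 5 × 333.6/1000 × 0.9051 = 1.50971
  35–39: 5 × 216.9/1000 × 0.8894 = 0.96455
  40–44: 5 × 91.8/1000 × 0.8848 = 0.40612
Sum = 5.13489
NRR = 0.490 × 5.13489 = 2.51610
NRR > 1, so each generation more than replaces itself.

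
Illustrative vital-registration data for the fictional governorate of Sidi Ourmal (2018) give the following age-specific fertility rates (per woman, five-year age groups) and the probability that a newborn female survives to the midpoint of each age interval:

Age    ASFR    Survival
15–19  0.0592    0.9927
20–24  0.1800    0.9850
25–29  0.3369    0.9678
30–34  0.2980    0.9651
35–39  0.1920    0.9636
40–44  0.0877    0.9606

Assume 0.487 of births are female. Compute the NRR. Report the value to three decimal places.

Proportion female at birth = 0.487.
Per-age-group product (5 × ASFR × survival probability):
  15–19: 5 × 0.0592 × 0.9927 = 0.29384
  20–24: 5 × 0.1800 × 0.9850 = 0.88650
  25–29: 5 × 0.3369 × 0.9678 = 1.63026
  30–34: 5 × 0.2980 × 0.9651 = 1.43800
  35–39: 5 × 0.1920 × 0.9636 = 0.92506
  40–44: 5 × 0.0877 × 0.9606 = 0.42122
Sum = 5.59488
NRR = 0.487 × 5.59488 = 2.72471
With NRR above 1 the population is above replacement fertility.

2.725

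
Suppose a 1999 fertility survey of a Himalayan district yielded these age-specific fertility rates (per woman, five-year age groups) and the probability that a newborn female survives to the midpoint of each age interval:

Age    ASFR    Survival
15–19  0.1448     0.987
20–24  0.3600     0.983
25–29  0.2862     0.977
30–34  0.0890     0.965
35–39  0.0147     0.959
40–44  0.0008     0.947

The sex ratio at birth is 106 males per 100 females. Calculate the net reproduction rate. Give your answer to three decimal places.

Proportion female at birth = 100 / (100 + 106) = 0.48544.
Survival-weighted fertility by age (5·fₓ·Sₓ):
  15–19: 5 × 0.1448 × 0.987 = 0.71459
  20–24: 5 × 0.3600 × 0.983 = 1.76940
  25–29: 5 × 0.2862 × 0.977 = 1.39809
  30–34: 5 × 0.0890 × 0.965 = 0.42943
  35–39: 5 × 0.0147 × 0.959 = 0.07049
  40–44: 5 × 0.0008 × 0.947 = 0.00379
Sum = 4.38579
NRR = 0.48544 × 4.38579 = 2.12904

2.129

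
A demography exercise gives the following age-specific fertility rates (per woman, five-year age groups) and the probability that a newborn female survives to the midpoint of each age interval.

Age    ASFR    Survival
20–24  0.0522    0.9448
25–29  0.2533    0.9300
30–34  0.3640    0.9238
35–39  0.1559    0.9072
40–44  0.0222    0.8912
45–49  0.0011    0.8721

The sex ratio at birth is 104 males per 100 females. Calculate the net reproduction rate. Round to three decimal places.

Proportion female at birth = 100 / (100 + 104) = 0.49020.
Weighting each age-specific rate by interval width and survival:
  20–24: 5 × 0.0522 × 0.9448 = 0.24659
  25–29: 5 × 0.2533 × 0.9300 = 1.17785
  30–34: 5 × 0.3640 × 0.9238 = 1.68132
  35–39: 5 × 0.1559 × 0.9072 = 0.70716
  40–44: 5 × 0.0222 × 0.8912 = 0.09892
  45–49: 5 × 0.0011 × 0.8721 = 0.00480
Sum = 3.91664
NRR = 0.49020 × 3.91664 = 1.91994

1.920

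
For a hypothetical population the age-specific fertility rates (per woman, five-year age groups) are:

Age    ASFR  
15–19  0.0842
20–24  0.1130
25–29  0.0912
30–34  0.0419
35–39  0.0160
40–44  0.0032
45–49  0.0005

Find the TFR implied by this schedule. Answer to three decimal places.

1.750

Sum of ASFRs = 0.0842 + 0.1130 + 0.0912 + 0.0419 + 0.0160 + 0.0032 + 0.0005 = 0.3500
TFR = 5 × 0.3500 = 1.75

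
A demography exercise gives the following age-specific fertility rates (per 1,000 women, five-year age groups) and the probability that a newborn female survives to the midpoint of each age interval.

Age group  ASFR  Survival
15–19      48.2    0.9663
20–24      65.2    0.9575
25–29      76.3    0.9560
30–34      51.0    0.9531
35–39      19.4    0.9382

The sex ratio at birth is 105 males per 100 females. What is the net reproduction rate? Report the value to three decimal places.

Proportion female at birth = 100 / (100 + 105) = 0.48780.
Survival-weighted fertility by age (5·fₓ·Sₓ):
  15–19: 5 × 48.2/1000 × 0.9663 = 0.23288
  20–24: 5 × 65.2/1000 × 0.9575 = 0.31215
  25–29: 5 × 76.3/1000 × 0.9560 = 0.36471
  30–34: 5 × 51.0/1000 × 0.9531 = 0.24304
  35–39: 5 × 19.4/1000 × 0.9382 = 0.09101
Sum = 1.24379
NRR = 0.48780 × 1.24379 = 0.60672
NRR < 1, so the cohort does not fully replace itself.

0.607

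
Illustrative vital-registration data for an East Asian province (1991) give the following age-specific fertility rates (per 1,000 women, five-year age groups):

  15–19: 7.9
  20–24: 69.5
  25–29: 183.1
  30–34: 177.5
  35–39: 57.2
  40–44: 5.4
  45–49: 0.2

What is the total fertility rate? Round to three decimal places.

2.504

Sum of ASFRs = 7.9 + 69.5 + 183.1 + 177.5 + 57.2 + 5.4 + 0.2 = 500.8
TFR = 5 × 500.8 / 1000 = 2.504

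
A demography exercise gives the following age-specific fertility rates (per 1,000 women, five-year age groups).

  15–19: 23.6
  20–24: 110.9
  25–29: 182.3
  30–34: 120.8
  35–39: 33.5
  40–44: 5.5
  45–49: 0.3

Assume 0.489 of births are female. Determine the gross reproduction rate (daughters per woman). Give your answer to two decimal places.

1.17

Proportion female at birth = 0.489.
Sum of ASFRs = 23.6 + 110.9 + 182.3 + 120.8 + 33.5 + 5.5 + 0.3 = 476.9
TFR = 5 × 476.9 / 1000 = 2.3845
GRR = 0.489 × 2.3845 = 1.16602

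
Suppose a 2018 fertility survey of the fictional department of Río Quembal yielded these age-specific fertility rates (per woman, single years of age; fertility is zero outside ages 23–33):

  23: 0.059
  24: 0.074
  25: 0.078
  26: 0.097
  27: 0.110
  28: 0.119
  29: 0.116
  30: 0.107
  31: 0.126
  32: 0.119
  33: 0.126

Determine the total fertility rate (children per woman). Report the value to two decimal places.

Sum of ASFRs = 0.059 + 0.074 + 0.078 + 0.097 + 0.110 + 0.119 + 0.116 + 0.107 + 0.126 + 0.119 + 0.126 = 1.131
TFR = 1.131

1.13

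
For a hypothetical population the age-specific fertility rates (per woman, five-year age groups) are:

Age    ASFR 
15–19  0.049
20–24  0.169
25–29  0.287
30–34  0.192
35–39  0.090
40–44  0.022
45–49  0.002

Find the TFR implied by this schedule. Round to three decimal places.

Sum of ASFRs = 0.049 + 0.169 + 0.287 + 0.192 + 0.090 + 0.022 + 0.002 = 0.811
TFR = 5 × 0.811 = 4.055

4.055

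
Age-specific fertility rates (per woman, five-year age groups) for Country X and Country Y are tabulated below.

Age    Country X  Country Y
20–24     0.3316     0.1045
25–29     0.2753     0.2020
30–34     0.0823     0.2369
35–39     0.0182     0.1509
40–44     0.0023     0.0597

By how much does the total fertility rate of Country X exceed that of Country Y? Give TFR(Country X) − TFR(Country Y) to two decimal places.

-0.22

Country X:
  Sum of ASFRs = 0.3316 + 0.2753 + 0.0823 + 0.0182 + 0.0023 = 0.7097
  TFR = 5 × 0.7097 = 3.5485
Country Y:
  Sum of ASFRs = 0.1045 + 0.2020 + 0.2369 + 0.1509 + 0.0597 = 0.7540
  TFR = 5 × 0.7540 = 3.77
Difference = 3.5485 − 3.77 = -0.2215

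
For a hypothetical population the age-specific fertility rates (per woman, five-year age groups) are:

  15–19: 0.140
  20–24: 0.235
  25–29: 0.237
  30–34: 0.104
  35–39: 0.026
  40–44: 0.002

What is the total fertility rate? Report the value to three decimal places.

Sum of ASFRs = 0.140 + 0.235 + 0.237 + 0.104 + 0.026 + 0.002 = 0.744
TFR = 5 × 0.744 = 3.72

3.720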